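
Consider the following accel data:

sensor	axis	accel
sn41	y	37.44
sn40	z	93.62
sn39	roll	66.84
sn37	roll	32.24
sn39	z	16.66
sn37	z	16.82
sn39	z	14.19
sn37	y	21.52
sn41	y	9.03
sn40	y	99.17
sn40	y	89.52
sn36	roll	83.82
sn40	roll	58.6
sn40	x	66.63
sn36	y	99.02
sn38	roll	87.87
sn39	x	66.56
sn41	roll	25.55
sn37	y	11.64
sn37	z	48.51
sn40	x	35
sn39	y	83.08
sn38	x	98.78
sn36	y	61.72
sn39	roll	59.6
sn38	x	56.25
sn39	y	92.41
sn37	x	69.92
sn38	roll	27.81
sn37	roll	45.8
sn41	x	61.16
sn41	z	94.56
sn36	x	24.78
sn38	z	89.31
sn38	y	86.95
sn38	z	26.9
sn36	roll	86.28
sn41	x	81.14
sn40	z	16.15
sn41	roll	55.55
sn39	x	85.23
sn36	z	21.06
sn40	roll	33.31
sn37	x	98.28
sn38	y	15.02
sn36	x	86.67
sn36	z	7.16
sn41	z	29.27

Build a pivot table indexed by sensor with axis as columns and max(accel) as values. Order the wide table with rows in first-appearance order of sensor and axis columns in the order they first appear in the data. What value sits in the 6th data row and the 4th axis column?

98.78

With rows in first-appearance order of sensor, row 6 is sensor=sn38. axis columns in first-appearance order: y, z, roll, x; column 4 is x.
Long rows with sensor=sn38, axis=x: max(98.78, 56.25) = 98.78.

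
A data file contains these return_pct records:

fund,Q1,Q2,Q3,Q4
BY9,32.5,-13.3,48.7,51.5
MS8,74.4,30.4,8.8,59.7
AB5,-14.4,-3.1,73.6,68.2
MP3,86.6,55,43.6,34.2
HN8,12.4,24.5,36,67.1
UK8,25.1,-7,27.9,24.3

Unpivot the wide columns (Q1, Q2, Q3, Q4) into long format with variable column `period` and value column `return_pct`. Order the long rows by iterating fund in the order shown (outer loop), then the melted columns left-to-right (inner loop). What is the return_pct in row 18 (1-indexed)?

24.5

24 rows total (6 × 4). Row 18: index ⌊(18-1)/4⌋ = 4 into fund → HN8; (18-1) mod 4 = 1 into the melted columns → Q2.
So row 18 is (HN8, Q2, 24.5); return_pct = 24.5.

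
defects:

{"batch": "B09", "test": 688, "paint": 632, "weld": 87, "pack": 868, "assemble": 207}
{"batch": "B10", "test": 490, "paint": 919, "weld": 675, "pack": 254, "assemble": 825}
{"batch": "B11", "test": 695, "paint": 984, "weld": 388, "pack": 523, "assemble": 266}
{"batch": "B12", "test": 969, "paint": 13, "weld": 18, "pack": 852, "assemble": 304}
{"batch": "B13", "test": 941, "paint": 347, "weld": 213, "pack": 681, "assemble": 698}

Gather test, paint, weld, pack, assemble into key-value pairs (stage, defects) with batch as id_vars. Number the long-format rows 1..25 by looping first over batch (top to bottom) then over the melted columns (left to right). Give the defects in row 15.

25 rows total (5 × 5). Row 15: index ⌊(15-1)/5⌋ = 2 into batch → B11; (15-1) mod 5 = 4 into the melted columns → assemble.
So row 15 is (B11, assemble, 266); defects = 266.

266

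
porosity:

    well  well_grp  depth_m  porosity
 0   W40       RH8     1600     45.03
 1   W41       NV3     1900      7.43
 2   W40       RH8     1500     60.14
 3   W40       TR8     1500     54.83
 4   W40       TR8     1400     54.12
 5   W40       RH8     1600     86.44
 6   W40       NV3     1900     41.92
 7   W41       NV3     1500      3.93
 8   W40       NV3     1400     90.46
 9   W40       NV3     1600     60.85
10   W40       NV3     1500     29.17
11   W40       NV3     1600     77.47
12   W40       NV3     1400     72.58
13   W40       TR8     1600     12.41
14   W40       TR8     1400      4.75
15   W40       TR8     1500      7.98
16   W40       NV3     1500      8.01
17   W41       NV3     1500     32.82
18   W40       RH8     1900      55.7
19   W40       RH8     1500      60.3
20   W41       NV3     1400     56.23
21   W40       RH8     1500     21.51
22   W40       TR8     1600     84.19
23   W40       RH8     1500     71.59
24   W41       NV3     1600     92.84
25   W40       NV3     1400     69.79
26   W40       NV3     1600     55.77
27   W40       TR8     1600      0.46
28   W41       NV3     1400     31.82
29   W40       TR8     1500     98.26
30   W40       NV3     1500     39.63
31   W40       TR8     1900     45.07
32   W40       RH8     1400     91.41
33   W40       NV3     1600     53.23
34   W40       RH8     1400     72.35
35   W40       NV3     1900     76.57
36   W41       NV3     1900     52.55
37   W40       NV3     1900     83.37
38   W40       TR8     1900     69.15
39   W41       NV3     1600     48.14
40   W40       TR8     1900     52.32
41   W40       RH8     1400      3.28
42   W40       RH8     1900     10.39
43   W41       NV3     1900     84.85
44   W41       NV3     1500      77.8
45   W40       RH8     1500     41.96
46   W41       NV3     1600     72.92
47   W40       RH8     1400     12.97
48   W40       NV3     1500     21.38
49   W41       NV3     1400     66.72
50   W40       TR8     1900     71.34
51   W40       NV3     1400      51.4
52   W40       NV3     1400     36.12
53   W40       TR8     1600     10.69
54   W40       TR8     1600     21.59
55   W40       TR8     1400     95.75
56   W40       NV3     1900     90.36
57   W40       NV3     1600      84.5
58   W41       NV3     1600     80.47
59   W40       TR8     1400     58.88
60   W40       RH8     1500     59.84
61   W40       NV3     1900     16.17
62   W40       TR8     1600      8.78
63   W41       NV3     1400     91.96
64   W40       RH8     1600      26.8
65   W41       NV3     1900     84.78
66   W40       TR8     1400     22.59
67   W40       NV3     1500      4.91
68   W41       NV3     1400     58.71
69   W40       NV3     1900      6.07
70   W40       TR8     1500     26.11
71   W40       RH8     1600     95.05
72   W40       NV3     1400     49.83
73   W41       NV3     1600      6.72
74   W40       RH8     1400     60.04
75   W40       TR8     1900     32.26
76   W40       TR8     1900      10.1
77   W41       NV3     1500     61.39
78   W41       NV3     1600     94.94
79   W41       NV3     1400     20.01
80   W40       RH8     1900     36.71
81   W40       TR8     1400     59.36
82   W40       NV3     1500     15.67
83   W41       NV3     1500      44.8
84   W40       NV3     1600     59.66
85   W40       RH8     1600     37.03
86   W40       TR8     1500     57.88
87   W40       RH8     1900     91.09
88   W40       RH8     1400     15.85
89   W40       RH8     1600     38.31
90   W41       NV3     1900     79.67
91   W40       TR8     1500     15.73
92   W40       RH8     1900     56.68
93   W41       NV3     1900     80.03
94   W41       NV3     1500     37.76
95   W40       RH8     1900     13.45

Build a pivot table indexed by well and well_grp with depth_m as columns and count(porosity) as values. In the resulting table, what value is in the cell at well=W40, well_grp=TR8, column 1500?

Rows with well=W40, well_grp=TR8 and depth_m=1500: porosity values are 54.83, 7.98, 98.26, 26.11, 57.88, 15.73.
6 rows match — count = 6.

6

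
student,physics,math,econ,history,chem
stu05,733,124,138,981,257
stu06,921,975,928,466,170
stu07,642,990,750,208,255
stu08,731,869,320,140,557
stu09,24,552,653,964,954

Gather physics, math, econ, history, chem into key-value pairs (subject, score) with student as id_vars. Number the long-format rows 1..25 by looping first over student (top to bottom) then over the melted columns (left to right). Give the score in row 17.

25 rows total (5 × 5). Row 17: index ⌊(17-1)/5⌋ = 3 into student → stu08; (17-1) mod 5 = 1 into the melted columns → math.
So row 17 is (stu08, math, 869); score = 869.

869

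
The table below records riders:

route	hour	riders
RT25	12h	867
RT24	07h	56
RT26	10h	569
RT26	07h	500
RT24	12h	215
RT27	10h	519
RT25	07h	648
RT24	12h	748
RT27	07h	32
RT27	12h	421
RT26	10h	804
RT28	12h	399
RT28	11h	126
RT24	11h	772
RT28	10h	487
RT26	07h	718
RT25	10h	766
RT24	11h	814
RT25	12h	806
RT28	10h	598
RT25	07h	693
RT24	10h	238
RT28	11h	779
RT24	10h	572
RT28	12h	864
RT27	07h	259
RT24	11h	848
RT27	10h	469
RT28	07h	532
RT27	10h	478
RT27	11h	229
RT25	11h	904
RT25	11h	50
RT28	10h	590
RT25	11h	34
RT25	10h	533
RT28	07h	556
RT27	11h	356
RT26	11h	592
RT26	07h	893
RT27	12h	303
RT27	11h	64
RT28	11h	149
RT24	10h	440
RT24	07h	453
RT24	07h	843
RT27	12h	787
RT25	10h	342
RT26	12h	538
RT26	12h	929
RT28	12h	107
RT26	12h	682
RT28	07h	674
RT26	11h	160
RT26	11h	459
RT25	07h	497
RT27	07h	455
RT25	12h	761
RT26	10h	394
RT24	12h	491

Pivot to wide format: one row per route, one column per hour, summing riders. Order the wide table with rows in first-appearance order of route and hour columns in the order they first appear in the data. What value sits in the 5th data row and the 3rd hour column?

With rows in first-appearance order of route, row 5 is route=RT28. hour columns in first-appearance order: 12h, 07h, 10h, 11h; column 3 is 10h.
Long rows with route=RT28, hour=10h: 487 + 598 + 590 = 1675.

1675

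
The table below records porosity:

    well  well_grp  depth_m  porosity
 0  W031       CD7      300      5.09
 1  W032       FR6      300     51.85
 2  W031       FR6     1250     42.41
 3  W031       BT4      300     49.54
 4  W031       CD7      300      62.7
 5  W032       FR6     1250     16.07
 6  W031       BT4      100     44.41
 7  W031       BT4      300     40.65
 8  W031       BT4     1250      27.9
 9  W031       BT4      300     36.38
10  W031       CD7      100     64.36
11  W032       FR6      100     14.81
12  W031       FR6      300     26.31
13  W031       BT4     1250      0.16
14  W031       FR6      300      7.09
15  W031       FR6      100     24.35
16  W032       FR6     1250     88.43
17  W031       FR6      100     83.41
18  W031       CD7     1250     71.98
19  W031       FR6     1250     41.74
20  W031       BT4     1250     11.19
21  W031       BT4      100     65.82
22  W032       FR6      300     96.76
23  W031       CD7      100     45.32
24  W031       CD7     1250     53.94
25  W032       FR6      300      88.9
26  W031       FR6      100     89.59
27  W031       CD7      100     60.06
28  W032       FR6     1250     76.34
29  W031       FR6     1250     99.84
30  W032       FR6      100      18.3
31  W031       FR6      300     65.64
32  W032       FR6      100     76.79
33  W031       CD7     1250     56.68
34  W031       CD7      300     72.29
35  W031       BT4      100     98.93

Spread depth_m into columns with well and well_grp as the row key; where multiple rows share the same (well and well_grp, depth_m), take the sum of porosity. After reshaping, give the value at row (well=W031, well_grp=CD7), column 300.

140.08

Rows with well=W031, well_grp=CD7 and depth_m=300: porosity values are 5.09, 62.7, 72.29.
5.09 + 62.7 + 72.29 = 140.08.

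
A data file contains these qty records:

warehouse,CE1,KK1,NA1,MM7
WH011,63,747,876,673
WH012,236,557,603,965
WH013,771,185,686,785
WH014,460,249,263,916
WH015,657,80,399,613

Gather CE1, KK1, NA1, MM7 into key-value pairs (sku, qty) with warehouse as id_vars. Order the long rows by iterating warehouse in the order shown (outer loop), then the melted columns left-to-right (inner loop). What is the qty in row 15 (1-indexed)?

263

20 rows total (5 × 4). Row 15: index ⌊(15-1)/4⌋ = 3 into warehouse → WH014; (15-1) mod 4 = 2 into the melted columns → NA1.
So row 15 is (WH014, NA1, 263); qty = 263.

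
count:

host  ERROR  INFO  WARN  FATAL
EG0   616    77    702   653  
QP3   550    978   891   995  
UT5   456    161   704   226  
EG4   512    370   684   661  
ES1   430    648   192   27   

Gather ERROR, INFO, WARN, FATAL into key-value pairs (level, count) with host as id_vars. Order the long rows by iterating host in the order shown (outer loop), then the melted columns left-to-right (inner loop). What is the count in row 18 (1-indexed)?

20 rows total (5 × 4). Row 18: index ⌊(18-1)/4⌋ = 4 into host → ES1; (18-1) mod 4 = 1 into the melted columns → INFO.
So row 18 is (ES1, INFO, 648); count = 648.

648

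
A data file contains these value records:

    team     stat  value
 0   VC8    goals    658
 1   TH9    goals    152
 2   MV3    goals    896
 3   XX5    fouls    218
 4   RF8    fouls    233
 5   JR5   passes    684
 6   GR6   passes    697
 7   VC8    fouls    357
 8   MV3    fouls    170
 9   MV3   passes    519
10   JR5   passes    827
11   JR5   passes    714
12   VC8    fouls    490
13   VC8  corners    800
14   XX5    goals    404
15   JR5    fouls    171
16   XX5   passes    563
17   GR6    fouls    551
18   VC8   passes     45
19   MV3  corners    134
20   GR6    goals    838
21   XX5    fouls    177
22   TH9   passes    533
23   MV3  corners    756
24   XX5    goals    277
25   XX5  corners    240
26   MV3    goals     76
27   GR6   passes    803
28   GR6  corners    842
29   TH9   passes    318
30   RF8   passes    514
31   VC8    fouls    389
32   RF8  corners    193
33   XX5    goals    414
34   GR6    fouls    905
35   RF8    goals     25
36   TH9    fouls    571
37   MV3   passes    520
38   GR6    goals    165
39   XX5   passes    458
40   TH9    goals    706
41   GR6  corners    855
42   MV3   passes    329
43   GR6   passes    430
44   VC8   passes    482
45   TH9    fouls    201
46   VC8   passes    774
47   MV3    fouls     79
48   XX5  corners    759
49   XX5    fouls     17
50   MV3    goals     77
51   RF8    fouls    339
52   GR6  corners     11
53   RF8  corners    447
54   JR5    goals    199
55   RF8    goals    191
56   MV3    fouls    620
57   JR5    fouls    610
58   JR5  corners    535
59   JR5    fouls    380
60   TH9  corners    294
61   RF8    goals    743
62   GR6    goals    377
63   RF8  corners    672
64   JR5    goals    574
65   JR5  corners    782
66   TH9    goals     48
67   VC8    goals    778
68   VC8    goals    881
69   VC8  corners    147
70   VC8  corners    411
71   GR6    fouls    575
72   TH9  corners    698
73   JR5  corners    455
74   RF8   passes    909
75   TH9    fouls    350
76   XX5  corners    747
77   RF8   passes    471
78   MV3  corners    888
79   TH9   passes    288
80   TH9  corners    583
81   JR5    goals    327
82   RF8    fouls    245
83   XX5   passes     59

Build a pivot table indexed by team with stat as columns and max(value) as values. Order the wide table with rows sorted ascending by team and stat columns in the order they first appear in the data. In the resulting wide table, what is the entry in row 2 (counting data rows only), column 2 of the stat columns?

610

With rows sorted ascending by team, row 2 is team=JR5. stat columns in first-appearance order: goals, fouls, passes, corners; column 2 is fouls.
Long rows with team=JR5, stat=fouls: max(171, 610, 380) = 610.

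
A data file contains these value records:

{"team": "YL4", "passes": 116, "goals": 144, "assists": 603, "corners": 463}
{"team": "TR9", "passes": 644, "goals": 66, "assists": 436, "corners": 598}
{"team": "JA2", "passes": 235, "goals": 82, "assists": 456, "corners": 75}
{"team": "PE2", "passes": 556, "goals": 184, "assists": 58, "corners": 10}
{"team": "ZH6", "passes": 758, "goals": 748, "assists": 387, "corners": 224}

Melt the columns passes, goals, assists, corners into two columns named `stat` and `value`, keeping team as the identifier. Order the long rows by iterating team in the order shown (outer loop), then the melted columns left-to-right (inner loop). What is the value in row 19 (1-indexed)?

20 rows total (5 × 4). Row 19: index ⌊(19-1)/4⌋ = 4 into team → ZH6; (19-1) mod 4 = 2 into the melted columns → assists.
So row 19 is (ZH6, assists, 387); value = 387.

387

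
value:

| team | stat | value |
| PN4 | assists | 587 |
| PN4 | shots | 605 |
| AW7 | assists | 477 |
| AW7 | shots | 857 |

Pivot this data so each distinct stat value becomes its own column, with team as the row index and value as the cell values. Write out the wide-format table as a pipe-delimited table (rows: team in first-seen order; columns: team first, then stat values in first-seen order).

Columns: team plus the 2 distinct stat values (assists, shots).
For example, row PN4 column assists takes value=587 from the long row (PN4, assists).

| team | assists | shots |
| PN4 | 587 | 605 |
| AW7 | 477 | 857 |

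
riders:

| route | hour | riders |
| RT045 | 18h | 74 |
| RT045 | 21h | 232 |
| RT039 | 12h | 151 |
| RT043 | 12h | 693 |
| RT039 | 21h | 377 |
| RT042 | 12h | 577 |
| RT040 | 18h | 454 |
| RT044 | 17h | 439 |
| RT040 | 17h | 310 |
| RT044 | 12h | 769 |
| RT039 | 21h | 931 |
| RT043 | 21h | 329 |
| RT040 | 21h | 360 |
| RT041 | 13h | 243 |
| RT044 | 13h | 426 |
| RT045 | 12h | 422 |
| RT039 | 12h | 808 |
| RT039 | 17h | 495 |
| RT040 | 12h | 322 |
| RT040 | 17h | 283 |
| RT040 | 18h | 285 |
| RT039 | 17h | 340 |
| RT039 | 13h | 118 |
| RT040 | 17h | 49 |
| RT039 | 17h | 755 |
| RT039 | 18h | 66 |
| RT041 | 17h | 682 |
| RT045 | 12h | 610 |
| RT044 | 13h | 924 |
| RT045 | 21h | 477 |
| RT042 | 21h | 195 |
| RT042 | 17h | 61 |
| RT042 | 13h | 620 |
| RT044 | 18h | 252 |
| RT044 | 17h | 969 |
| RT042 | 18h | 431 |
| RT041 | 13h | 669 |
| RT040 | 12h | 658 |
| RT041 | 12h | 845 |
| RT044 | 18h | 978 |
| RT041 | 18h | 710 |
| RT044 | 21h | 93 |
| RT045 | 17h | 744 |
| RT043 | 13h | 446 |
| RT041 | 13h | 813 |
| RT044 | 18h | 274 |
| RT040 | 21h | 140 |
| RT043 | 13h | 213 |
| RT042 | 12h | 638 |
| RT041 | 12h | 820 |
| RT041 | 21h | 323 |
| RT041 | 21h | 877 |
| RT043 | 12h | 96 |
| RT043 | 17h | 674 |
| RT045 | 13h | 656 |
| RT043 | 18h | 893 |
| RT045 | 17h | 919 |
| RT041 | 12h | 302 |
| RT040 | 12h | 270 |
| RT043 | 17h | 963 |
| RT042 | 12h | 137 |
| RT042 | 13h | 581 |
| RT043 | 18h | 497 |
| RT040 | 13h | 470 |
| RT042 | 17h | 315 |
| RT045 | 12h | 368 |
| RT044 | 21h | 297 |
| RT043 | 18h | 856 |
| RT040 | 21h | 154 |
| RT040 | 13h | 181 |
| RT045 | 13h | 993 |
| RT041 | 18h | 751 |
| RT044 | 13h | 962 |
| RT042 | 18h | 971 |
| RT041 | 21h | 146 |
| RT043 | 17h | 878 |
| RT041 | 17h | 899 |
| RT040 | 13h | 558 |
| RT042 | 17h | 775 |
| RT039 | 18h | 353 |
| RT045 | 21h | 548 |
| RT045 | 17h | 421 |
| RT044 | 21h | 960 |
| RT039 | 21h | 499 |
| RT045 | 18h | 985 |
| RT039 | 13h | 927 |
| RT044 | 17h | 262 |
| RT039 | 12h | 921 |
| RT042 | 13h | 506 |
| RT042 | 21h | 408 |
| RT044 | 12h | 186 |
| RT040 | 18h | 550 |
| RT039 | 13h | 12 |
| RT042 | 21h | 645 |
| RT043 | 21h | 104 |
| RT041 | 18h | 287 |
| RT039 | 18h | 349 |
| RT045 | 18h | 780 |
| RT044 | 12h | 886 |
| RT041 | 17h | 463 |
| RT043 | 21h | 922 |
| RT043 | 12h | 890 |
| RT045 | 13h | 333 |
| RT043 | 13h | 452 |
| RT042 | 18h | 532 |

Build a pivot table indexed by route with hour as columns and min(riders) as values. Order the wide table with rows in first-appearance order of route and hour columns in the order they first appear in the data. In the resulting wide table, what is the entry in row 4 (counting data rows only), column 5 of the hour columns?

With rows in first-appearance order of route, row 4 is route=RT042. hour columns in first-appearance order: 18h, 21h, 12h, 17h, 13h; column 5 is 13h.
Long rows with route=RT042, hour=13h: min(620, 581, 506) = 506.

506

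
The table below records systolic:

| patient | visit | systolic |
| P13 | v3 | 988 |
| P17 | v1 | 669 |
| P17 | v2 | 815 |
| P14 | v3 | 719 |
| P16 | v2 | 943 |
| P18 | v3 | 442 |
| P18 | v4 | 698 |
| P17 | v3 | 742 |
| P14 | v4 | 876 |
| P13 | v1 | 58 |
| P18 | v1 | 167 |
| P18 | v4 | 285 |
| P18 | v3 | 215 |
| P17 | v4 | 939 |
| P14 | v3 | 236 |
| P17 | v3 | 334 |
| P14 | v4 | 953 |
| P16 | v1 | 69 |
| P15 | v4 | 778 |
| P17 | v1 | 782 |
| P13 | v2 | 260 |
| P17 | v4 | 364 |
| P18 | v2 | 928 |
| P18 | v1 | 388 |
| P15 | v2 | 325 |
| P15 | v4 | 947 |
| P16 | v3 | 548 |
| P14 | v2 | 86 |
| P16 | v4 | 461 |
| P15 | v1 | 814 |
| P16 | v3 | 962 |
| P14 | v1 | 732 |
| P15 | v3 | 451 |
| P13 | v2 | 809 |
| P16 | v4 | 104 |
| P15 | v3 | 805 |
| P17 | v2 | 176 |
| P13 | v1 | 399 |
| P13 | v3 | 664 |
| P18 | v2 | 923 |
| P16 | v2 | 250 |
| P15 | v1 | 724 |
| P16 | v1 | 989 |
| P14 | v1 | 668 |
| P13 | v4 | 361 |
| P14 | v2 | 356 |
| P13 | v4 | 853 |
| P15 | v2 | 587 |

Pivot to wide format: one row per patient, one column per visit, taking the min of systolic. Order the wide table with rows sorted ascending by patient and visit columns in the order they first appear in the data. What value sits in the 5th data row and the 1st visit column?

334

With rows sorted ascending by patient, row 5 is patient=P17. visit columns in first-appearance order: v3, v1, v2, v4; column 1 is v3.
Long rows with patient=P17, visit=v3: min(742, 334) = 334.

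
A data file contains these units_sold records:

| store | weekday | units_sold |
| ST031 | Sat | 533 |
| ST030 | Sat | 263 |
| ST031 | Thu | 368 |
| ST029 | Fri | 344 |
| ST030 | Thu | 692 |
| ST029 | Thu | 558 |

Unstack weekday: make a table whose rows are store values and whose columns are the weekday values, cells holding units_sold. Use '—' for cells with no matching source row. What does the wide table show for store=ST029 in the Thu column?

The long row with store=ST029, weekday=Thu has units_sold=558.

558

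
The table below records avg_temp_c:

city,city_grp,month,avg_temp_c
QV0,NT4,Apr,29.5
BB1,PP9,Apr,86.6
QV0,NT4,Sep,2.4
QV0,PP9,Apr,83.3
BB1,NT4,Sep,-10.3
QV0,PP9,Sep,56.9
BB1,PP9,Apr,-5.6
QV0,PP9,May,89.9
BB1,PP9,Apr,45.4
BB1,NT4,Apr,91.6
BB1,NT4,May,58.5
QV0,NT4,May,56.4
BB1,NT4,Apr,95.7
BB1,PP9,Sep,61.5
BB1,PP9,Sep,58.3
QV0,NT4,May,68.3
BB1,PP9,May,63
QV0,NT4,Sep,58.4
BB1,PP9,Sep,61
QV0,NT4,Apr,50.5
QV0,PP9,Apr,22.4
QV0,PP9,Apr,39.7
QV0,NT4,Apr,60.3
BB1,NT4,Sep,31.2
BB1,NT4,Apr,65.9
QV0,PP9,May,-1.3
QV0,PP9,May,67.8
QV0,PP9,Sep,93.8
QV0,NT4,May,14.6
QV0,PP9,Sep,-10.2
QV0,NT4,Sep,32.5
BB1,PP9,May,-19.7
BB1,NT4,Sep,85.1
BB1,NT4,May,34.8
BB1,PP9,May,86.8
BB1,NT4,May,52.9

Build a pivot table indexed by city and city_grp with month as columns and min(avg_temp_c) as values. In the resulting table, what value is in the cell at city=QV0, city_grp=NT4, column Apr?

29.5

Rows with city=QV0, city_grp=NT4 and month=Apr: avg_temp_c values are 29.5, 50.5, 60.3.
min(29.5, 50.5, 60.3) = 29.5.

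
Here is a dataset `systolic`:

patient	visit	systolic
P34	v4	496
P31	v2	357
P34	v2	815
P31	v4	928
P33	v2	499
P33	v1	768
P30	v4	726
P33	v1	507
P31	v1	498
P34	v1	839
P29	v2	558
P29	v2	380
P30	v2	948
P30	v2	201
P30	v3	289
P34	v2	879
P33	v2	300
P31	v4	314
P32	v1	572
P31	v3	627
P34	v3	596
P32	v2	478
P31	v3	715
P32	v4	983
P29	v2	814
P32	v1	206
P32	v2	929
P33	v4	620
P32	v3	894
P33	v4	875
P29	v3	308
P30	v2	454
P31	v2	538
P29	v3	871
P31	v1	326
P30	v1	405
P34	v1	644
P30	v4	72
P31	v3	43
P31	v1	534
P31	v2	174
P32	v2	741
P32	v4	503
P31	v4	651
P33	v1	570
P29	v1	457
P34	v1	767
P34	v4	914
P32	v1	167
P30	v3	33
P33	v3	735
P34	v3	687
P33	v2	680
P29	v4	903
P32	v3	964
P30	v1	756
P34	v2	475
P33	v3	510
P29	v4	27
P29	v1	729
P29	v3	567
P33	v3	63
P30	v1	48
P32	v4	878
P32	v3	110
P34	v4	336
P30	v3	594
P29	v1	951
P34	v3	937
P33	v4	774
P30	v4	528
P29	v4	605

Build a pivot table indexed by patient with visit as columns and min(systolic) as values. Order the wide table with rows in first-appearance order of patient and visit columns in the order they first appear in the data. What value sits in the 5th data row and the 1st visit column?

27

With rows in first-appearance order of patient, row 5 is patient=P29. visit columns in first-appearance order: v4, v2, v1, v3; column 1 is v4.
Long rows with patient=P29, visit=v4: min(903, 27, 605) = 27.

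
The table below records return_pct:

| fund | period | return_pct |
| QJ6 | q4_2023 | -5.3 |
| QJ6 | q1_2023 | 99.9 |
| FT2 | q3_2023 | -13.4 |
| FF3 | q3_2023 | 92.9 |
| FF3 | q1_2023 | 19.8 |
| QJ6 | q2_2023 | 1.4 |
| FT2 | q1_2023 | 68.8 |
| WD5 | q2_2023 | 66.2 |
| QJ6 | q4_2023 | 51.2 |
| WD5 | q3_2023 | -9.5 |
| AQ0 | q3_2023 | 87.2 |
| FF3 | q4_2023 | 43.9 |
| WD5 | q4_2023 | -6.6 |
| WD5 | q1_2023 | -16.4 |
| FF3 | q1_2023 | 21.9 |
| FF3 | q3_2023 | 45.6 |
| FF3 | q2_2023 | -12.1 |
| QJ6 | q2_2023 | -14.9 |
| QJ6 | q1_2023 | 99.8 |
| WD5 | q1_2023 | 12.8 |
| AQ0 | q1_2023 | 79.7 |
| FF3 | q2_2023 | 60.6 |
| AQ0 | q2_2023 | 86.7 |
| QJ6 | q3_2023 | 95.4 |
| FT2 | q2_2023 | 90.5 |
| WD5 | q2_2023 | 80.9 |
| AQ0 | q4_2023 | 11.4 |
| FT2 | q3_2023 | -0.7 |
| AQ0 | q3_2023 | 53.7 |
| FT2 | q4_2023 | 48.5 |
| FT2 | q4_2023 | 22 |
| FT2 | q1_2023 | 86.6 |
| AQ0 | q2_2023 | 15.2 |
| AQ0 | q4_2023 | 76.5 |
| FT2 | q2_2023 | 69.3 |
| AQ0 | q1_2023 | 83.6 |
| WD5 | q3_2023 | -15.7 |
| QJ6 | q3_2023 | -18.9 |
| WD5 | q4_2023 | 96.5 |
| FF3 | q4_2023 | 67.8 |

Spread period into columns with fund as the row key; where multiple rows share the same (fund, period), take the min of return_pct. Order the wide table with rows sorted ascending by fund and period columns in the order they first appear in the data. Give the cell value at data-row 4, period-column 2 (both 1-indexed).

99.8

With rows sorted ascending by fund, row 4 is fund=QJ6. period columns in first-appearance order: q4_2023, q1_2023, q3_2023, q2_2023; column 2 is q1_2023.
Long rows with fund=QJ6, period=q1_2023: min(99.9, 99.8) = 99.8.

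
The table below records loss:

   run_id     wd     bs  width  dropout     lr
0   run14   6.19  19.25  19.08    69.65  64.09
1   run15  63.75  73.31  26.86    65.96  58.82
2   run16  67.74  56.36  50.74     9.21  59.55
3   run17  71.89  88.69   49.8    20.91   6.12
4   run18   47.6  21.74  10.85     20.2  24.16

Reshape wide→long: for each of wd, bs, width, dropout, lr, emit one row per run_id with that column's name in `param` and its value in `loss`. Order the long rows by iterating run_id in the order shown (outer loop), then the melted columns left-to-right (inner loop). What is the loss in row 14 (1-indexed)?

9.21

25 rows total (5 × 5). Row 14: index ⌊(14-1)/5⌋ = 2 into run_id → run16; (14-1) mod 5 = 3 into the melted columns → dropout.
So row 14 is (run16, dropout, 9.21); loss = 9.21.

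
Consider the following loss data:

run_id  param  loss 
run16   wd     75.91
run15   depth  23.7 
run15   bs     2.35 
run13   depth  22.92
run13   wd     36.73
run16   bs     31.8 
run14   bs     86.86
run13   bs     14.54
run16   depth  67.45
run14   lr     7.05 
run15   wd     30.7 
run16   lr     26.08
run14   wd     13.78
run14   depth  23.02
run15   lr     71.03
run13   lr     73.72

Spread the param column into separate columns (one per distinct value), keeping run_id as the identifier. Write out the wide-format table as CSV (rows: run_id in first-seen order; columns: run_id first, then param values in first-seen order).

run_id,wd,depth,bs,lr
run16,75.91,67.45,31.8,26.08
run15,30.7,23.7,2.35,71.03
run13,36.73,22.92,14.54,73.72
run14,13.78,23.02,86.86,7.05

Columns: run_id plus the 4 distinct param values (wd, depth, bs, lr).
For example, row run16 column wd takes loss=75.91 from the long row (run16, wd).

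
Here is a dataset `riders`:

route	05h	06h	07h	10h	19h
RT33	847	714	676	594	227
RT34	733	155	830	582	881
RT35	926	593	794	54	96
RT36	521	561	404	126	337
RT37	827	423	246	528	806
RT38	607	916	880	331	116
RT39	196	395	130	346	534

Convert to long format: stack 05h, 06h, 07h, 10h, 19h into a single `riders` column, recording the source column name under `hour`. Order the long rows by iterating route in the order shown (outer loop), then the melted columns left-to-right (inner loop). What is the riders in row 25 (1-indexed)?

35 rows total (7 × 5). Row 25: index ⌊(25-1)/5⌋ = 4 into route → RT37; (25-1) mod 5 = 4 into the melted columns → 19h.
So row 25 is (RT37, 19h, 806); riders = 806.

806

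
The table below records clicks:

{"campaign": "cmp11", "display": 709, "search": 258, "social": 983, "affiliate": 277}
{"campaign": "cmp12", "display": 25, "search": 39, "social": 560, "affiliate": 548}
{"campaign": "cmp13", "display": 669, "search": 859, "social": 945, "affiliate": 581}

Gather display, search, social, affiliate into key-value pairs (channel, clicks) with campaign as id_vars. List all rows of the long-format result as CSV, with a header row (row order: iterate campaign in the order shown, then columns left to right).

Each (campaign, column) pair becomes one row: 3 × 4 = 12 rows.
For example, (cmp11, display) → clicks=709.

campaign,channel,clicks
cmp11,display,709
cmp11,search,258
cmp11,social,983
cmp11,affiliate,277
cmp12,display,25
cmp12,search,39
cmp12,social,560
cmp12,affiliate,548
cmp13,display,669
cmp13,search,859
cmp13,social,945
cmp13,affiliate,581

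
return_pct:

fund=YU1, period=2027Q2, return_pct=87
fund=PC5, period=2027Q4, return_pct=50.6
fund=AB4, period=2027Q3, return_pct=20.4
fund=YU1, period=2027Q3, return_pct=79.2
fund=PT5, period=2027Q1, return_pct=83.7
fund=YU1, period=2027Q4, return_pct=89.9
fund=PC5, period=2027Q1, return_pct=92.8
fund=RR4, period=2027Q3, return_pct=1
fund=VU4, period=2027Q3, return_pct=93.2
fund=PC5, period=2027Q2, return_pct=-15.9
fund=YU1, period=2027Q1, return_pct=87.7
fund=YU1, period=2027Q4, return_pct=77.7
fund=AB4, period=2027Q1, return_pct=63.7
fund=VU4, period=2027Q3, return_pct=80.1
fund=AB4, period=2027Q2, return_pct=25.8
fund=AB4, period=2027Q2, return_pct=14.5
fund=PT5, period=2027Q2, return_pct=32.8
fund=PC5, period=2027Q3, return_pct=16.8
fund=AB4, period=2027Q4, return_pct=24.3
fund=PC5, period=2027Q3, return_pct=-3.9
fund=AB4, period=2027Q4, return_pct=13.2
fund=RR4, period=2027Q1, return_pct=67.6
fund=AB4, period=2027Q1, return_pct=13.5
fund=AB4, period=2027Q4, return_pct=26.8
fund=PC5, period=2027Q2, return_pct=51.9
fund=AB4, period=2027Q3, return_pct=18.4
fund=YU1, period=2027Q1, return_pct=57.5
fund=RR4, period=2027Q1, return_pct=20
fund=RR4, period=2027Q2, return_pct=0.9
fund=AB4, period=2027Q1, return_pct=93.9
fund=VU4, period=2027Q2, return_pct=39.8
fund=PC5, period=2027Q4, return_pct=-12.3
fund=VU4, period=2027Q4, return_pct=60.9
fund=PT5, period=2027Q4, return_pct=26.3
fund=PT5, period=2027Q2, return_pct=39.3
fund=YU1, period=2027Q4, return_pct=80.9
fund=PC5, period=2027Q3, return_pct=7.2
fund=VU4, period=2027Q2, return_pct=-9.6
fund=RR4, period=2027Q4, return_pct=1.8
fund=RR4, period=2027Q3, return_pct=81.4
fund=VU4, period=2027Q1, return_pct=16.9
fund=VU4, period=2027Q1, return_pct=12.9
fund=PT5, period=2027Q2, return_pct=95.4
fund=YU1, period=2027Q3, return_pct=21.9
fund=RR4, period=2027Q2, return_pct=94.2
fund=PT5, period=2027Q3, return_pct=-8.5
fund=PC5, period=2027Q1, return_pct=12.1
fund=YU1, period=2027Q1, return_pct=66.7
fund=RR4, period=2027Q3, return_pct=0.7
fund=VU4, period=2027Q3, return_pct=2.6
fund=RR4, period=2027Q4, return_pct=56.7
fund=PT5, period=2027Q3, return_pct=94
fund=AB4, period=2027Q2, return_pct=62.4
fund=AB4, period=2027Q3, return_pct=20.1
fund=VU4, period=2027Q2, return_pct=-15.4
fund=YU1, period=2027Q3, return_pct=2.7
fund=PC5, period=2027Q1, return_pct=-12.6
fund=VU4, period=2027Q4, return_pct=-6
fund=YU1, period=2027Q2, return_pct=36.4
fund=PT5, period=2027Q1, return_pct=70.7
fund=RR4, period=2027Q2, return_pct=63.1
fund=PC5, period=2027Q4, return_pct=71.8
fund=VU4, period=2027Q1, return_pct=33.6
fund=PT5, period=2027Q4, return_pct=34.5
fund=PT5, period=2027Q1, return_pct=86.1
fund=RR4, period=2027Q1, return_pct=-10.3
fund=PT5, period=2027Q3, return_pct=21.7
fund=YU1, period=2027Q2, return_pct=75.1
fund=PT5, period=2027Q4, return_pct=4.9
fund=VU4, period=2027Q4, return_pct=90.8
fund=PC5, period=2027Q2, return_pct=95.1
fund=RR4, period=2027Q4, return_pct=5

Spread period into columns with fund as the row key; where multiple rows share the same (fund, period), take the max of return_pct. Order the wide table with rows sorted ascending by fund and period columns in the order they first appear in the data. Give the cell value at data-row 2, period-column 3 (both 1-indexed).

16.8

With rows sorted ascending by fund, row 2 is fund=PC5. period columns in first-appearance order: 2027Q2, 2027Q4, 2027Q3, 2027Q1; column 3 is 2027Q3.
Long rows with fund=PC5, period=2027Q3: max(16.8, -3.9, 7.2) = 16.8.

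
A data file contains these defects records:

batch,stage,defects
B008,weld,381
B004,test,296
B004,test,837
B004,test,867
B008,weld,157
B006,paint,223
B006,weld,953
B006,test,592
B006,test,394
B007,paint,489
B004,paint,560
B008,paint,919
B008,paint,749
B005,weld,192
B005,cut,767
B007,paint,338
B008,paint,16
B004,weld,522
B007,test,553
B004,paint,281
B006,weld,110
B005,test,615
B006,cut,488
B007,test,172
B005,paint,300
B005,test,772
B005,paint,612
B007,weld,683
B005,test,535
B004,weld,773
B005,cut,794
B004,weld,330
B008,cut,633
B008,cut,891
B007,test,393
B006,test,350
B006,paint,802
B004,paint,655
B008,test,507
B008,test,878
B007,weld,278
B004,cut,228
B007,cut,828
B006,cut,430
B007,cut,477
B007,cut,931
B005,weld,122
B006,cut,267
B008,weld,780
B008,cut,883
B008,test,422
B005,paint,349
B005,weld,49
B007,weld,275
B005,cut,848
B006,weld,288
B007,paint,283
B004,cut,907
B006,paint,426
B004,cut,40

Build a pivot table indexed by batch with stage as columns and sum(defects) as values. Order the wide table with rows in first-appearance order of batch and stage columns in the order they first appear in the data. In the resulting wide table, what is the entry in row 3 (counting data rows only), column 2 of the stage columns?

With rows in first-appearance order of batch, row 3 is batch=B006. stage columns in first-appearance order: weld, test, paint, cut; column 2 is test.
Long rows with batch=B006, stage=test: 592 + 394 + 350 = 1336.

1336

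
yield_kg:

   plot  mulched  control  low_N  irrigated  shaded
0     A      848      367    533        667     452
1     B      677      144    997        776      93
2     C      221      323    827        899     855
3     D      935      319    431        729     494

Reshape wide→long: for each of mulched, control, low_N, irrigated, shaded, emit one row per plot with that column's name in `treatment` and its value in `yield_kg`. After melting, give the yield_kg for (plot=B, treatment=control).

144

Unpivoting turns each (plot, wide-column) pair into one long row.
The wide cell at row B, column control holds 144, so the long row (B, control) has yield_kg=144.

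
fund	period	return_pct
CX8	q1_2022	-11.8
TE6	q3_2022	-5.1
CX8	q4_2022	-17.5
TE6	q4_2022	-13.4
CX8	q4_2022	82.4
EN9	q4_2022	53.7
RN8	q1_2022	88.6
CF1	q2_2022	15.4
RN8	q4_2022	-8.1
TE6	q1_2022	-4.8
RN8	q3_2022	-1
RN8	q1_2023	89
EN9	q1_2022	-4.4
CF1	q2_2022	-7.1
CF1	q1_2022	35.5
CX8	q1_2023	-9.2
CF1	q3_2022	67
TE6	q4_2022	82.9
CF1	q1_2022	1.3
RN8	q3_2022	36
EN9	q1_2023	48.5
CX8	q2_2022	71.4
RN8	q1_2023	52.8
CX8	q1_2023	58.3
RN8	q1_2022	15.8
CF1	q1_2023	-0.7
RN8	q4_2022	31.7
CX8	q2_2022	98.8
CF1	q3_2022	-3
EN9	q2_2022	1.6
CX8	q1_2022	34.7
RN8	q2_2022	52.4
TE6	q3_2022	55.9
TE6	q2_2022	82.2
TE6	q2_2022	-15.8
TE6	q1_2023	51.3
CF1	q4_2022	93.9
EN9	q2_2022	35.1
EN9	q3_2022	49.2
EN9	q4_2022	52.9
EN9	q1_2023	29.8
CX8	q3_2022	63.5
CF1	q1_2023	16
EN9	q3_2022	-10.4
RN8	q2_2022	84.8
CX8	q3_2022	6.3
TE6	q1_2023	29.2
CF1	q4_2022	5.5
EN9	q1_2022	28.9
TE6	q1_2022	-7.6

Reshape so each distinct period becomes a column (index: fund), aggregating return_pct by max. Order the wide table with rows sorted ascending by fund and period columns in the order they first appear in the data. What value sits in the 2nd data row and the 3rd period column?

With rows sorted ascending by fund, row 2 is fund=CX8. period columns in first-appearance order: q1_2022, q3_2022, q4_2022, q2_2022, q1_2023; column 3 is q4_2022.
Long rows with fund=CX8, period=q4_2022: max(-17.5, 82.4) = 82.4.

82.4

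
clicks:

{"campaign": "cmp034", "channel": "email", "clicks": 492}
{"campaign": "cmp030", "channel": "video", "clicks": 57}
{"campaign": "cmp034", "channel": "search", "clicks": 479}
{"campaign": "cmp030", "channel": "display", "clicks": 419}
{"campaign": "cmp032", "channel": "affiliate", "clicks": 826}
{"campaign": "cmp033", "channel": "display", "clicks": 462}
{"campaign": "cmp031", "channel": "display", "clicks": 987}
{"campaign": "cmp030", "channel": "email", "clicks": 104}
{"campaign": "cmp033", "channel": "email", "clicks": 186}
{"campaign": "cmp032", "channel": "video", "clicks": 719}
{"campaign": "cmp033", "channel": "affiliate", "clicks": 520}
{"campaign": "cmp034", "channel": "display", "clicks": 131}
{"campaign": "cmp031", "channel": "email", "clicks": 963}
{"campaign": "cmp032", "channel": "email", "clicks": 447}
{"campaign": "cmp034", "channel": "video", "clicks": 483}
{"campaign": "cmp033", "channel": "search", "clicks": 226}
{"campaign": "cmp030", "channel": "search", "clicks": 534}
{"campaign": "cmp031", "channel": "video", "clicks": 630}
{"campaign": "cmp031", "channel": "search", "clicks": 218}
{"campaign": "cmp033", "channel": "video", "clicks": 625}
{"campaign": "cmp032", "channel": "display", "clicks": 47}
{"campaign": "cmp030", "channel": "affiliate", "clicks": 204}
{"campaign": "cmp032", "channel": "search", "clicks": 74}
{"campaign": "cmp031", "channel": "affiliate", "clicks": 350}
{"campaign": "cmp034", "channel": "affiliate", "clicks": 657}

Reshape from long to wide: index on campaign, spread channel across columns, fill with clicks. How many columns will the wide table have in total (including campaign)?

1 column for campaign plus 5 distinct channel values → 6 columns.

6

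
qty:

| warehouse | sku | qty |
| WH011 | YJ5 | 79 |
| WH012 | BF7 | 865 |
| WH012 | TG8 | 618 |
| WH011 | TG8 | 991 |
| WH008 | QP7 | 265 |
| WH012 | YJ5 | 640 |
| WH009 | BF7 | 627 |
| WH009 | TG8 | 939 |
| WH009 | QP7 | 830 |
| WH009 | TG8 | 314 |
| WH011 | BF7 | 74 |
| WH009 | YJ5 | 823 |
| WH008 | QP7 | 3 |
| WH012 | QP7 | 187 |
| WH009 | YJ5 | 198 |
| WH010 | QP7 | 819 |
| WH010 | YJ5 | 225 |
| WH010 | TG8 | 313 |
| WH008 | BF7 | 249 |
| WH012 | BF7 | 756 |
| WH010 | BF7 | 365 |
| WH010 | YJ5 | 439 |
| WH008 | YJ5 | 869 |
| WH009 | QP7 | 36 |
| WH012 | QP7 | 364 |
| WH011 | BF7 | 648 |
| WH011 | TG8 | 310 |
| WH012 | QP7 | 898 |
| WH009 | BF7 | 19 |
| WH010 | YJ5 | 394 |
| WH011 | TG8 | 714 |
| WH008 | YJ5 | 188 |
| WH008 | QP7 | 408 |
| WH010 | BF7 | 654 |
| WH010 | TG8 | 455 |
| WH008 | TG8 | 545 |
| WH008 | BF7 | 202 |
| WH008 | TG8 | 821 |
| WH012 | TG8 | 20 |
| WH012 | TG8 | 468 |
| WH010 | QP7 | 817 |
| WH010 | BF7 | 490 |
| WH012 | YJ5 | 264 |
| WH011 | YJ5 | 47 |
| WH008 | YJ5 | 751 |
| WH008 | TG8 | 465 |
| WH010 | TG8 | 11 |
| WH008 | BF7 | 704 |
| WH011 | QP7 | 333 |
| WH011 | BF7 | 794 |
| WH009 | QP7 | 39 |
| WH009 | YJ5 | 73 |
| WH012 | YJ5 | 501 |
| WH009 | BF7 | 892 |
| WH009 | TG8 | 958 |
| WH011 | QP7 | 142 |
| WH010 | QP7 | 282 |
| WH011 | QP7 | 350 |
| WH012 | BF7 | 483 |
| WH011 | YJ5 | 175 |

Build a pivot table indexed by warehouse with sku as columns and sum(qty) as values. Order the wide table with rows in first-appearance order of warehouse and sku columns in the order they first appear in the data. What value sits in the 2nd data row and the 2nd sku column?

2104

With rows in first-appearance order of warehouse, row 2 is warehouse=WH012. sku columns in first-appearance order: YJ5, BF7, TG8, QP7; column 2 is BF7.
Long rows with warehouse=WH012, sku=BF7: 865 + 756 + 483 = 2104.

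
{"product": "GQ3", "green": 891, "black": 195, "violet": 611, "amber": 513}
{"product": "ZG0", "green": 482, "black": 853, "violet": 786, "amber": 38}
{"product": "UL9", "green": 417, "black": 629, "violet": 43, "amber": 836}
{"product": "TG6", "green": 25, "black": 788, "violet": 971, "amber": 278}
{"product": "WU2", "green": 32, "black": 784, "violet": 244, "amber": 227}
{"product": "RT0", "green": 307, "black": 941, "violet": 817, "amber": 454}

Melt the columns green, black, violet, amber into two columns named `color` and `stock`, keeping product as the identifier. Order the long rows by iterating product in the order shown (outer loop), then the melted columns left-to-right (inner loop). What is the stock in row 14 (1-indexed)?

788

24 rows total (6 × 4). Row 14: index ⌊(14-1)/4⌋ = 3 into product → TG6; (14-1) mod 4 = 1 into the melted columns → black.
So row 14 is (TG6, black, 788); stock = 788.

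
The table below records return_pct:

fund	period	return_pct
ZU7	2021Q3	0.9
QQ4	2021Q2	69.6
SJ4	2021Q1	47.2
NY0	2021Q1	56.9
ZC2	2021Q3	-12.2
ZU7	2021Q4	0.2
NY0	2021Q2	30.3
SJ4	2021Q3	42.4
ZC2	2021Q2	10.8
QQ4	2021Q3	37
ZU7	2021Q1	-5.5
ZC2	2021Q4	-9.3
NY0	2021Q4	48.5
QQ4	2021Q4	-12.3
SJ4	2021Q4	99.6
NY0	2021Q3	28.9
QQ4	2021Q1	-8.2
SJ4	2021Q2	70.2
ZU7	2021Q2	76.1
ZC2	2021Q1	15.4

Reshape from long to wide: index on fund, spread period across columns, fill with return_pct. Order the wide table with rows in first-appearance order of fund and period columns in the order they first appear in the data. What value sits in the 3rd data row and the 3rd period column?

47.2

With rows in first-appearance order of fund, row 3 is fund=SJ4. period columns in first-appearance order: 2021Q3, 2021Q2, 2021Q1, 2021Q4; column 3 is 2021Q1.
Long rows with fund=SJ4, period=2021Q1: return_pct = 47.2.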